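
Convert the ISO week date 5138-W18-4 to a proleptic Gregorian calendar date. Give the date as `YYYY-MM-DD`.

ISO week 1 of 5138 is the week containing the first Thursday of 5138.
Week 18, day 4 (Thursday) lands on 5138-05-05.

5138-05-05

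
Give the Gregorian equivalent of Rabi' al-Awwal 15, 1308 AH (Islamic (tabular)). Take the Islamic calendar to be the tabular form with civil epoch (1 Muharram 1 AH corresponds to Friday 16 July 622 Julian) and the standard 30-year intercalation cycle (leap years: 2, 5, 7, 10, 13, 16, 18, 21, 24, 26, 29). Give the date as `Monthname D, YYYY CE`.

October 29, 1890 CE

Julian Day Number of the source date = 2411670.
Converting JDN 2411670 to the Gregorian calendar gives 29 October 1890 CE.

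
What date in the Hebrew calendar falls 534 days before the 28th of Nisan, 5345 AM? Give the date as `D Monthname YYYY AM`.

25 Cheshvan 5344 AM

The starting date is JDN 2300086; 2300086 − 534 = 2299552.
JDN 2299552 corresponds to 25 Cheshvan 5344 AM.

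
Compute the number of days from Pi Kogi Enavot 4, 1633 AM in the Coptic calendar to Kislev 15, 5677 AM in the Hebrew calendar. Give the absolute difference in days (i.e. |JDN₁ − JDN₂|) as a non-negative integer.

273

JDN of the first date = 2421481.
JDN of the second date = 2421208.
|2421208 − 2421481| = 273.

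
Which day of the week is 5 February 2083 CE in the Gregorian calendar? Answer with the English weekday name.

Friday

JDN 2481896 mod 7 = 4, and JDN 0 was a Monday, so this is a Friday.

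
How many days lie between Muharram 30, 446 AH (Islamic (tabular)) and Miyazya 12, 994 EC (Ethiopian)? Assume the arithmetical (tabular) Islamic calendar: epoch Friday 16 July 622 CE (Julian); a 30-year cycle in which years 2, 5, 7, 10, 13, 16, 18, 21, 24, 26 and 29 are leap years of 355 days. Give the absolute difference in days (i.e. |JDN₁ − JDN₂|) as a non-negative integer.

First date → JDN 2106162; second date → JDN 2087135.
The interval is |2106162 − 2087135| = 19027 days.

19027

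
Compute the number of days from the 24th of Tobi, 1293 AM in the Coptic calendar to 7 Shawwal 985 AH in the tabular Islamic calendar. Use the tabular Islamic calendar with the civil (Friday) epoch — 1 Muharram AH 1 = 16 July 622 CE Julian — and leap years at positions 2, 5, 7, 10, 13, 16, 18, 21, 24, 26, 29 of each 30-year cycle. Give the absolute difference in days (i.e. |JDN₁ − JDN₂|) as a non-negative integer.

First date → JDN 2297076; second date → JDN 2297409.
The interval is |2297076 − 2297409| = 333 days.

333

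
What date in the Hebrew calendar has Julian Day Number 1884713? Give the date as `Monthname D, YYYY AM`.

The proleptic Gregorian equivalent of JDN 1884713 is 25 January 448.
In the Hebrew calendar that day is Shevat 1, 4208 AM.

Shevat 1, 4208 AM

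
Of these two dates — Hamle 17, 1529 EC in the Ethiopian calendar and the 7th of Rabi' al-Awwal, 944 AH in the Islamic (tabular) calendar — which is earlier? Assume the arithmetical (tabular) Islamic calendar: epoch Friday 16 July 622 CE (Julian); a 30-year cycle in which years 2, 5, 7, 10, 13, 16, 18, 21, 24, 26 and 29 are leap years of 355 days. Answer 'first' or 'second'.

first

Converting both to JDN: 2282639 vs 2282673; the smaller is the first.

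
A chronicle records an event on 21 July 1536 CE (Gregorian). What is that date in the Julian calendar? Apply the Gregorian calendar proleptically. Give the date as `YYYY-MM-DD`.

For dates in this range the Gregorian date is 10 days ahead of the Julian.
21 July 1536 Gregorian − 10 days → 11 July 1536 Julian.

1536-07-11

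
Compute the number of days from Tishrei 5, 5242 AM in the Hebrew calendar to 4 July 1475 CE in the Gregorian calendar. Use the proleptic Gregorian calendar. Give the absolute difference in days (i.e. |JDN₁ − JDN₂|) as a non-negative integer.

2257

First date → JDN 2262234; second date → JDN 2259977.
The interval is |2262234 − 2259977| = 2257 days.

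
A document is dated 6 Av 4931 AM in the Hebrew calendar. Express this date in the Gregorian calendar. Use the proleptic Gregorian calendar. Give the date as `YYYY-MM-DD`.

1171-07-17

Julian Day Number of the source date = 2148956.
Converting JDN 2148956 to the Gregorian calendar gives 17 July 1171 CE.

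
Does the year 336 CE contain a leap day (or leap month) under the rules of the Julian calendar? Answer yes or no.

336 mod 4 = 0, so it is a leap year in the Julian calendar.

yes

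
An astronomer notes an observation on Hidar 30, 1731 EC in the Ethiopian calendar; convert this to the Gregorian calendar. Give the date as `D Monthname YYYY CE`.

7 December 1738 CE

Julian Day Number of the source date = 2356192.
Converting JDN 2356192 to the Gregorian calendar gives 7 December 1738 CE.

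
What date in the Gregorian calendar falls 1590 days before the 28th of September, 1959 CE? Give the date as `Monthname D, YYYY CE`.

Counting 1590 days back from JDN 2436840 reaches JDN 2435250, which is May 22, 1955 CE.

May 22, 1955 CE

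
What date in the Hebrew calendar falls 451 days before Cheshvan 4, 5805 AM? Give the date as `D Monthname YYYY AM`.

The starting date is JDN 2467914; 2467914 − 451 = 2467463.
JDN 2467463 corresponds to 24 Tammuz 5803 AM.

24 Tammuz 5803 AM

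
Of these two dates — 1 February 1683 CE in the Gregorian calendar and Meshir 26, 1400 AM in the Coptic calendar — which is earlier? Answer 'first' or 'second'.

First date → JDN 2335795; second date → JDN 2336190.
JDN 2335795 < JDN 2336190, so the first date is earlier.

first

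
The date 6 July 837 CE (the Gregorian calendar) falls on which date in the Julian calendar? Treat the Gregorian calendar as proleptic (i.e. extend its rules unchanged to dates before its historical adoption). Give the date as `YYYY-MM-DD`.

At this point the Julian calendar is 4 days behind the Gregorian.
6 July 837 Gregorian − 4 days → 2 July 837 Julian.

0837-07-02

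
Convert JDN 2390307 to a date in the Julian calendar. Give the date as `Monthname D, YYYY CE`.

April 21, 1832 CE

The Gregorian equivalent of JDN 2390307 is 3 May 1832.
In the Julian calendar that day is April 21, 1832 CE.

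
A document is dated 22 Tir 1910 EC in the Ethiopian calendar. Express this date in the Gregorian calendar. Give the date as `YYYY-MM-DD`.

1918-01-30

Both dates share Julian Day Number 2421624; in the Gregorian calendar that is 30 January 1918 CE.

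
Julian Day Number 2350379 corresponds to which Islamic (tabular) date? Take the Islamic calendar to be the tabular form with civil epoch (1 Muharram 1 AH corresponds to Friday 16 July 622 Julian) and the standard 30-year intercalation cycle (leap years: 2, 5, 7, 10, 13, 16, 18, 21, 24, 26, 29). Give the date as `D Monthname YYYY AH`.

29 Rabi' al-Awwal 1135 AH

The Gregorian equivalent of JDN 2350379 is 7 January 1723.
In the tabular Islamic calendar that day is 29 Rabi' al-Awwal 1135 AH.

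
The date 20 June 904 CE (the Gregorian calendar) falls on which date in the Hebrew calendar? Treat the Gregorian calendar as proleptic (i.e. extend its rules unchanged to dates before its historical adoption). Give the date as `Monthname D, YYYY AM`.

Sivan 29, 4664 AM

Both dates share Julian Day Number 2051410; in the Hebrew calendar that is 29 Sivan 4664 AM.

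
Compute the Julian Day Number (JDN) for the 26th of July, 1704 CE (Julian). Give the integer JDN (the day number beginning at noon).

Equivalently 6 August 1704 (Gregorian).
JDN 2400001 is 17 November 1858 CE (Gregorian), MJD 0; the target day is −56350 days from there, so JDN = 2343651.

2343651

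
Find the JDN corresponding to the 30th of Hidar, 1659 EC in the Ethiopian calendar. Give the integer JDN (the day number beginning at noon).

Equivalently 6 December 1666 (Gregorian).
JDN 2451545 is 1 January 2000 CE (Gregorian); the target day is −121651 days from there, so JDN = 2329894.

2329894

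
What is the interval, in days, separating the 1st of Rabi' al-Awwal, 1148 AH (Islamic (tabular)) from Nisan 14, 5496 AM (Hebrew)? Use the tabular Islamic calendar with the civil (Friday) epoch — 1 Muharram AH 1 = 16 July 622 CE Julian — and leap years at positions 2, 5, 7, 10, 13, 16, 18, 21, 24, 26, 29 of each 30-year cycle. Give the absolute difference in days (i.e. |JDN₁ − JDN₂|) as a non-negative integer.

First date → JDN 2354958; second date → JDN 2355206.
The interval is |2354958 − 2355206| = 248 days.

248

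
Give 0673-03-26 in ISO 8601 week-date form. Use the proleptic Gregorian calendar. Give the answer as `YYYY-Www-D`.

0673-W13-3

The weekday is Wednesday (ISO weekday 3).
That Wednesday belongs to ISO week 13 of ISO year 673.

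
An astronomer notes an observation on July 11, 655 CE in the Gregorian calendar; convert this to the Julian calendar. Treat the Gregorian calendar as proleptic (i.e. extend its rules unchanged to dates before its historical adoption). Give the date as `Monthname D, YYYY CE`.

At this point the Julian calendar is 3 days behind the Gregorian.
11 July 655 Gregorian − 3 days → 8 July 655 Julian.

July 8, 655 CE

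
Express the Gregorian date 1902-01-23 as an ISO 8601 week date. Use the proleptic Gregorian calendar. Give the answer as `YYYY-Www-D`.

1902-W04-4

The weekday is Thursday (ISO weekday 4).
That Thursday belongs to ISO week 4 of ISO year 1902.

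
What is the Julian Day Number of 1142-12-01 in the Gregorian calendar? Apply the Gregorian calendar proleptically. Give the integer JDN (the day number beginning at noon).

JDN 2400001 is 17 November 1858 CE (Gregorian), MJD 0; the target day is −261500 days from there, so JDN = 2138501.

2138501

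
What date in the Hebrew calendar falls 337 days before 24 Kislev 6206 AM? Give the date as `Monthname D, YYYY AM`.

Counting 337 days back from JDN 2614436 reaches JDN 2614099, which is Shevat 13, 6205 AM.

Shevat 13, 6205 AM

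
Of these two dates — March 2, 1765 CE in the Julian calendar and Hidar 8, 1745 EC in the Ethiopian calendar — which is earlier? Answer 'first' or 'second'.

second

The two dates have Julian Day Numbers 2365785 and 2361284 respectively.
Since 2361284 < 2365785, the second date comes first.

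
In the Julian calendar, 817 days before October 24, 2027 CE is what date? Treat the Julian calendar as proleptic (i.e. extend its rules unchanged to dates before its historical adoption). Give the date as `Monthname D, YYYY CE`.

The starting date is JDN 2461716; 2461716 − 817 = 2460899.
JDN 2460899 corresponds to July 29, 2025 CE.

July 29, 2025 CE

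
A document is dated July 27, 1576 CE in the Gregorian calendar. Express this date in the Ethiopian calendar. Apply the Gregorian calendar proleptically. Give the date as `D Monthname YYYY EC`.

Both dates share Julian Day Number 2296890; in the Ethiopian calendar that is 23 Hamle 1568 EC.

23 Hamle 1568 EC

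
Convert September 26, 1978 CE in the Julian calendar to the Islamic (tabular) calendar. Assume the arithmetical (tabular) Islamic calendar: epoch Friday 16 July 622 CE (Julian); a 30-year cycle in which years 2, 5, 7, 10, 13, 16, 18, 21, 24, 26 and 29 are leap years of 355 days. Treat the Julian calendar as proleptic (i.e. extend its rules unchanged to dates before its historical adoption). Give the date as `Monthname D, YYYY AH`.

Julian Day Number of the source date = 2443791.
Converting JDN 2443791 to the tabular Islamic calendar gives 7 Dhu al-Qa'dah 1398 AH.

Dhu al-Qa'dah 7, 1398 AH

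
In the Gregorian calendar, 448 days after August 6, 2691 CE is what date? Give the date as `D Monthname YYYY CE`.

27 October 2692 CE

Counting 448 days forward from JDN 2704145 reaches JDN 2704593, which is 27 October 2692 CE.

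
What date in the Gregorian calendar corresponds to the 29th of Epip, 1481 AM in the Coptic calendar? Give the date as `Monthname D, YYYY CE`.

Both dates share Julian Day Number 2365928; in the Gregorian calendar that is 3 August 1765 CE.

August 3, 1765 CE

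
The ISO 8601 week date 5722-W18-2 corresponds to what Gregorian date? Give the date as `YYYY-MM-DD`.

5722-04-28

ISO week 1 of 5722 is the week containing the first Thursday of 5722.
Week 18, day 2 (Tuesday) lands on 5722-04-28.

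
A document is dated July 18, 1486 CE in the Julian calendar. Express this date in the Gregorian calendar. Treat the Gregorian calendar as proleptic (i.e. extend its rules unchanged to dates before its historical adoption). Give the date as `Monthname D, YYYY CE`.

At this point the Julian calendar is 9 days behind the Gregorian.
18 July 1486 Julian + 9 days → 27 July 1486 Gregorian.

July 27, 1486 CE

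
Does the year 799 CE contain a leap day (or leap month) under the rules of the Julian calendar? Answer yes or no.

799 mod 4 = 3, so it is a common year in the Julian calendar.

no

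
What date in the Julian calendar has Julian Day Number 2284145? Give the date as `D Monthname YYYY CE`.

25 August 1541 CE

JDN 2284145 is 4 September 1541 in the proleptic Gregorian calendar.
In the Julian calendar that day is 25 August 1541 CE.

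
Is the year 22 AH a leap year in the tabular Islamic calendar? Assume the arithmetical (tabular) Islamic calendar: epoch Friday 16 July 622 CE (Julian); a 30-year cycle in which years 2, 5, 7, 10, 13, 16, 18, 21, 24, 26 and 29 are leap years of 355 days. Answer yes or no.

Year 22 AH is year 22 of its 30-year cycle; leap positions are 2, 5, 7, 10, 13, 16, 18, 21, 24, 26, 29, so it is a common year (354 days).

no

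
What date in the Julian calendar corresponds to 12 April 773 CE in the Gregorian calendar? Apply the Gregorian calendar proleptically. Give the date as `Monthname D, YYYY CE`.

For dates in this range the Gregorian date is 4 days ahead of the Julian.
12 April 773 Gregorian − 4 days → 8 April 773 Julian.

April 8, 773 CE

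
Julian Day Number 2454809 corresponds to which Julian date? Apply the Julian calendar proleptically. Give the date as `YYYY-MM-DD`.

2008-11-25

The Gregorian equivalent of JDN 2454809 is 8 December 2008.
In the Julian calendar that day is 2008-11-25.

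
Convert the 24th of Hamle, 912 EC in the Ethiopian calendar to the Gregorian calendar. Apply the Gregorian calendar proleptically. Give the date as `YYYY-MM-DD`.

0920-07-23

Both dates share Julian Day Number 2057287; in the Gregorian calendar that is 23 July 920 CE.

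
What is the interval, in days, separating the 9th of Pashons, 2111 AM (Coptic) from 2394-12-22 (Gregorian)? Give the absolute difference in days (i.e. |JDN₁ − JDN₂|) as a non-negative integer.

JDN of the first date = 2595955.
JDN of the second date = 2595806.
|2595806 − 2595955| = 149.

149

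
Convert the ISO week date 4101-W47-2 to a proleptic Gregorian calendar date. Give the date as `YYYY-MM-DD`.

ISO week 1 of 4101 is the week containing the first Thursday of 4101.
Week 47, day 2 (Tuesday) lands on 4101-11-22.

4101-11-22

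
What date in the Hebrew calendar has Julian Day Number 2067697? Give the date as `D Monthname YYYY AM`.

15 Shevat 4709 AM

JDN 2067697 is 22 January 949 in the proleptic Gregorian calendar.
In the Hebrew calendar that day is 15 Shevat 4709 AM.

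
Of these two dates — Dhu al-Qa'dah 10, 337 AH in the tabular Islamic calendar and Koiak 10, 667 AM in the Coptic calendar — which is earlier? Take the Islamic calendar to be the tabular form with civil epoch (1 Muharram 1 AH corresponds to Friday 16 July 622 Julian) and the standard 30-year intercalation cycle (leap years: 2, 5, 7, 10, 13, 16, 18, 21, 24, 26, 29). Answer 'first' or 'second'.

first

The two dates have Julian Day Numbers 2067811 and 2068385 respectively.
Since 2067811 < 2068385, the first date comes first.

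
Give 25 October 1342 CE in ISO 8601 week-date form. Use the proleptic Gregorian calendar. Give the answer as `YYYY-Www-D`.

1342-W43-4

The weekday is Thursday (ISO weekday 4).
That Thursday belongs to ISO week 43 of ISO year 1342.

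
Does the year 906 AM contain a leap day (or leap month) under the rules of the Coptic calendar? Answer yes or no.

no

906 mod 4 = 2; in the Coptic calendar a year is leap when year mod 4 = 3, so it is a common year.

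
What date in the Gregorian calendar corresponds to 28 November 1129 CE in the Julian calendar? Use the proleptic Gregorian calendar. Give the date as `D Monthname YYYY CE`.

5 December 1129 CE

For dates in this range the Gregorian date is 7 days ahead of the Julian.
28 November 1129 Julian + 7 days → 5 December 1129 Gregorian.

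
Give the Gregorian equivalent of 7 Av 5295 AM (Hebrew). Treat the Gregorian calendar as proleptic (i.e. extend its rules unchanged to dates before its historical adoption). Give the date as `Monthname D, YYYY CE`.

July 18, 1535 CE

Both dates share Julian Day Number 2281905; in the Gregorian calendar that is 18 July 1535 CE.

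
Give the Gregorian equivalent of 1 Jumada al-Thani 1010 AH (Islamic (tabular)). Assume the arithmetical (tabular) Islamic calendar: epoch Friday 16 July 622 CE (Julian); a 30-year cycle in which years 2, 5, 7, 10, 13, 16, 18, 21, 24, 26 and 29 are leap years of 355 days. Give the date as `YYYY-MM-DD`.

1601-11-27

Both dates share Julian Day Number 2306144; in the Gregorian calendar that is 27 November 1601 CE.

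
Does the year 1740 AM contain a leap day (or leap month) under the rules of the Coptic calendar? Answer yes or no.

1740 mod 4 = 0; in the Coptic calendar a year is leap when year mod 4 = 3, so it is a common year.

no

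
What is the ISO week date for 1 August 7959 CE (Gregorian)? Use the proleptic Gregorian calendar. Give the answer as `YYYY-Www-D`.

The weekday is Saturday (ISO weekday 6).
That Saturday belongs to ISO week 31 of ISO year 7959.

7959-W31-6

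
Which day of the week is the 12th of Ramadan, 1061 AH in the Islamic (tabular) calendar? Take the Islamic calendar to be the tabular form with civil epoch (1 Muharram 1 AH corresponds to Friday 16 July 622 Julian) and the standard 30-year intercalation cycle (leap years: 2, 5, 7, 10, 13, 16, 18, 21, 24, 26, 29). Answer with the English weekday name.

Equivalently 29 August 1651 Gregorian, JDN 2324316.
2324316 ≡ 1 (mod 7); counting from Monday = 0 gives Tuesday.

Tuesday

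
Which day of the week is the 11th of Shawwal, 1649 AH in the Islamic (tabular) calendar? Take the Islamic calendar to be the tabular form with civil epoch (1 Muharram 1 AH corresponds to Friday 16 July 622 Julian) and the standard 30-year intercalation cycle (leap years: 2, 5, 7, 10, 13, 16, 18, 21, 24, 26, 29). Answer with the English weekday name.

In the Gregorian calendar this is 25 March 2222 (JDN 2532712).
Since JDN mod 7 = 0 (0 = Monday), the day is Monday.

Monday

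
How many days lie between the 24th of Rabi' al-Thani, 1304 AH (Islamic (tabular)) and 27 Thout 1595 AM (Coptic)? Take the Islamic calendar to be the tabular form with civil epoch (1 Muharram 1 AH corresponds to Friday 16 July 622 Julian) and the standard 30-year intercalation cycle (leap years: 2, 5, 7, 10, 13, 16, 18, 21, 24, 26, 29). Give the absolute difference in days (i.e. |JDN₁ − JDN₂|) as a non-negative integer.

3028

JDN of the first date = 2410292.
JDN of the second date = 2407264.
|2407264 − 2410292| = 3028.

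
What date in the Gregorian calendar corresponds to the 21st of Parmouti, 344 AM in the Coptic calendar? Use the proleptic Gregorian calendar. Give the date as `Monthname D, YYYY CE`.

Both dates share Julian Day Number 1950541; in the Gregorian calendar that is 19 April 628 CE.

April 19, 628 CE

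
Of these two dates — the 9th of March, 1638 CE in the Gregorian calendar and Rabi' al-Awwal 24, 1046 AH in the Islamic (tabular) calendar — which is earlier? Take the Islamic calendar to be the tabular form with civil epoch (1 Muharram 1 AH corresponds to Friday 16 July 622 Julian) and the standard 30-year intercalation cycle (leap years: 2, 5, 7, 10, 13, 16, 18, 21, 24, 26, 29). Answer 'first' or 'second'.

The two dates have Julian Day Numbers 2319395 and 2318835 respectively.
Since 2318835 < 2319395, the second date comes first.

second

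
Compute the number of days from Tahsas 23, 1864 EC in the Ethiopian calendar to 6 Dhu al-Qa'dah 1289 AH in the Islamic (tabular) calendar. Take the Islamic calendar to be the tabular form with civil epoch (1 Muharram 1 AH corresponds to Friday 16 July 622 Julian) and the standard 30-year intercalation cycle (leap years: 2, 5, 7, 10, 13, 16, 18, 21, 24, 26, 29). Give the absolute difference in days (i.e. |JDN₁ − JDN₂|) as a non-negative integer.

JDN of the first date = 2404794.
JDN of the second date = 2405164.
|2405164 − 2404794| = 370.

370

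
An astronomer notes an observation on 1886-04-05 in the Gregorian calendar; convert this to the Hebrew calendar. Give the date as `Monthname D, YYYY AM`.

Both dates share Julian Day Number 2410002; in the Hebrew calendar that is 29 Adar II 5646 AM.

Adar II 29, 5646 AM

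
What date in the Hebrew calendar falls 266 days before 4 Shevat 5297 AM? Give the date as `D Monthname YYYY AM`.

4 Iyar 5296 AM

The starting date is JDN 2282463; 2282463 − 266 = 2282197.
JDN 2282197 corresponds to 4 Iyar 5296 AM.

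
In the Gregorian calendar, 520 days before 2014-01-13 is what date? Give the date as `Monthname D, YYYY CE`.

August 11, 2012 CE

The starting date is JDN 2456671; 2456671 − 520 = 2456151.
JDN 2456151 corresponds to August 11, 2012 CE.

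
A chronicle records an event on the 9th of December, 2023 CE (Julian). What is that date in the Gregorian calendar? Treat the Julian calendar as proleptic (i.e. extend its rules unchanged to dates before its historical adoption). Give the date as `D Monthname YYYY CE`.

For dates in this range the Gregorian date is 13 days ahead of the Julian.
9 December 2023 Julian + 13 days → 22 December 2023 Gregorian.

22 December 2023 CE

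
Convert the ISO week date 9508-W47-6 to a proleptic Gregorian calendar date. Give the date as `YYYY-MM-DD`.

ISO week 1 of 9508 is the week containing the first Thursday of 9508.
Week 47, day 6 (Saturday) lands on 9508-11-21.

9508-11-21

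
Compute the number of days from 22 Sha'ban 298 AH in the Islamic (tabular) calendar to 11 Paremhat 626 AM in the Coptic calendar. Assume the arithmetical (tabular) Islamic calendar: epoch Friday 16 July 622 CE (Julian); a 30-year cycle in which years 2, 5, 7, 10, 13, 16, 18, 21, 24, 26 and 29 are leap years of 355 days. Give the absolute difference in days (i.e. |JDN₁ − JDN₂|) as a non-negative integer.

414

First date → JDN 2053915; second date → JDN 2053501.
The interval is |2053915 − 2053501| = 414 days.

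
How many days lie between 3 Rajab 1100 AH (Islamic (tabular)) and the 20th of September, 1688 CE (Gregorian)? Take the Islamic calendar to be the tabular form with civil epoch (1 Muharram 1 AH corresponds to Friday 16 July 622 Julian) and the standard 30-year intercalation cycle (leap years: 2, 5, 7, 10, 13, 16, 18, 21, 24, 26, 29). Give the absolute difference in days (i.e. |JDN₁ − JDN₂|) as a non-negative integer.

215

First date → JDN 2338068; second date → JDN 2337853.
The interval is |2338068 − 2337853| = 215 days.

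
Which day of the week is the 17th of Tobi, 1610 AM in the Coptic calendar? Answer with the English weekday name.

Wednesday

Equivalently 24 January 1894 Gregorian, JDN 2412853.
Since JDN mod 7 = 2 (0 = Monday), the day is Wednesday.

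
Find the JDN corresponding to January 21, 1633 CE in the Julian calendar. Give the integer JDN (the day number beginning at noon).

Equivalently 31 January 1633 (Gregorian).
JDN 2400001 is 17 November 1858 CE (Gregorian), MJD 0; the target day is −82469 days from there, so JDN = 2317532.

2317532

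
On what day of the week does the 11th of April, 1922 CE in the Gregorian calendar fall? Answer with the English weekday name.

Tuesday

Since JDN mod 7 = 1 (0 = Monday), the day is Tuesday.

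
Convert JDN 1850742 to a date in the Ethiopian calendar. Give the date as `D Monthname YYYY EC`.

26 Tir 347 EC

The proleptic Gregorian equivalent of JDN 1850742 is 22 January 355.
In the Ethiopian calendar that day is 26 Tir 347 EC.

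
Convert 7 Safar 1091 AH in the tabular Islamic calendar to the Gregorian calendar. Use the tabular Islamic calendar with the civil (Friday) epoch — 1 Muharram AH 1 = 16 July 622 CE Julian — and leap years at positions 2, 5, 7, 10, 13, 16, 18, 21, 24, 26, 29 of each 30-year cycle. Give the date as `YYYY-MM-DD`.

1680-03-09

Julian Day Number of the source date = 2334736.
Converting JDN 2334736 to the Gregorian calendar gives 9 March 1680 CE.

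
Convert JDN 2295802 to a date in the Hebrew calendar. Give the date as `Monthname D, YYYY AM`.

JDN 2295802 is 4 August 1573 in the proleptic Gregorian calendar.
In the Hebrew calendar that day is Av 25, 5333 AM.

Av 25, 5333 AM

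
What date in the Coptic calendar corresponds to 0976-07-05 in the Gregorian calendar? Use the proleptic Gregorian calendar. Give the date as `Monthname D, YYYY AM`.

Julian Day Number of the source date = 2077723.
Converting JDN 2077723 to the Coptic calendar gives 6 Epip 692 AM.

Epip 6, 692 AM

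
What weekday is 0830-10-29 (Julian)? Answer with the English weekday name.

Saturday

Equivalently 2 November 830 Gregorian, JDN 2024517.
Since JDN mod 7 = 5 (0 = Monday), the day is Saturday.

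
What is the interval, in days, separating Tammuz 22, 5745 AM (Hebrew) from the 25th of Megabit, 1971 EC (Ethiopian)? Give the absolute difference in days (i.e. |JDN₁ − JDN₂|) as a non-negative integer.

First date → JDN 2446258; second date → JDN 2443967.
The interval is |2446258 − 2443967| = 2291 days.

2291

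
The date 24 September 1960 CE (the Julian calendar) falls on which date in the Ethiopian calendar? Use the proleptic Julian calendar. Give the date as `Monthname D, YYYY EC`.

The source date corresponds to 7 October 1960 in the Gregorian calendar (JDN 2437215).
That day falls on 27 Meskerem 1953 EC in the Ethiopian calendar.

Meskerem 27, 1953 EC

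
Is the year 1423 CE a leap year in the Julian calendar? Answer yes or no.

1423 mod 4 = 3, so it is a common year in the Julian calendar.

no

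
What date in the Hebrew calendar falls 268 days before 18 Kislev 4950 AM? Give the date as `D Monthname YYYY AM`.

15 Adar 4949 AM

Counting 268 days back from JDN 2155673 reaches JDN 2155405, which is 15 Adar 4949 AM.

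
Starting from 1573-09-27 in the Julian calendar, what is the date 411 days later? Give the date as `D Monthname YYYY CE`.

12 November 1574 CE

The starting date is JDN 2295866; 2295866 + 411 = 2296277.
JDN 2296277 corresponds to 12 November 1574 CE.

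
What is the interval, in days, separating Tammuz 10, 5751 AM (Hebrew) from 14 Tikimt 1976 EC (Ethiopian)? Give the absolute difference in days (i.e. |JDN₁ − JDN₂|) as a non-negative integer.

2797

JDN of the first date = 2448430.
JDN of the second date = 2445633.
|2445633 − 2448430| = 2797.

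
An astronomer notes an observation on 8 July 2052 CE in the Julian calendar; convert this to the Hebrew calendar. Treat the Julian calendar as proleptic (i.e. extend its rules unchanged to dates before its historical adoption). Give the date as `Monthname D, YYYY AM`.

Tammuz 24, 5812 AM

Both dates share Julian Day Number 2470740; in the Hebrew calendar that is 24 Tammuz 5812 AM.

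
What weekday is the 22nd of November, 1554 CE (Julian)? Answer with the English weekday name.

Thursday

Equivalently 2 December 1554 Gregorian, JDN 2288982.
2288982 ≡ 3 (mod 7); counting from Monday = 0 gives Thursday.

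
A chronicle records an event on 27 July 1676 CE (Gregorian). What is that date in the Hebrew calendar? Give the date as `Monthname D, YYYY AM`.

Both dates share Julian Day Number 2333415; in the Hebrew calendar that is 17 Av 5436 AM.

Av 17, 5436 AM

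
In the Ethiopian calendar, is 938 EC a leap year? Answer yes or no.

938 mod 4 = 2; in the Ethiopian calendar a year is leap when year mod 4 = 3, so it is a common year.

no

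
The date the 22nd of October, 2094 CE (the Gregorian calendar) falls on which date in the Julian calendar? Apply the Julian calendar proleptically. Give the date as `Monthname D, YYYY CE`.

The Julian–Gregorian offset here is 13 days (Julian trailing).
22 October 2094 Gregorian − 13 days → 9 October 2094 Julian.

October 9, 2094 CE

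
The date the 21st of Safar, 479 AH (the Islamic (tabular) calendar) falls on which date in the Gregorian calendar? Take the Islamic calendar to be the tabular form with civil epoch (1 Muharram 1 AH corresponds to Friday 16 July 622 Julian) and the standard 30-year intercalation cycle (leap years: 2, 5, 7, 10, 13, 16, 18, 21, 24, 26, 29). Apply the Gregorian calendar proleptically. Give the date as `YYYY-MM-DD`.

Both dates share Julian Day Number 2117877; in the Gregorian calendar that is 13 June 1086 CE.

1086-06-13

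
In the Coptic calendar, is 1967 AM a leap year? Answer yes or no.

1967 mod 4 = 3; in the Coptic calendar a year is leap when year mod 4 = 3, so it is a leap year.

yes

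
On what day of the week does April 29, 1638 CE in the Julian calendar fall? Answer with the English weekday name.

In the Gregorian calendar this is 9 May 1638 (JDN 2319456).
Since JDN mod 7 = 6 (0 = Monday), the day is Sunday.

Sunday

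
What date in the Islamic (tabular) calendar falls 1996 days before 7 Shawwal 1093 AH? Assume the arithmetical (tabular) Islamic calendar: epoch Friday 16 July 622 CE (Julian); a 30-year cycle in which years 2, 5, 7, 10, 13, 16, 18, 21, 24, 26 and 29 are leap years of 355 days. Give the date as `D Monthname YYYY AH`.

18 Safar 1088 AH

JDN of 7 Shawwal 1093 AH = 2335680.
2335680 − 1996 = 2333684.
JDN 2333684 in the tabular Islamic calendar is 18 Safar 1088 AH.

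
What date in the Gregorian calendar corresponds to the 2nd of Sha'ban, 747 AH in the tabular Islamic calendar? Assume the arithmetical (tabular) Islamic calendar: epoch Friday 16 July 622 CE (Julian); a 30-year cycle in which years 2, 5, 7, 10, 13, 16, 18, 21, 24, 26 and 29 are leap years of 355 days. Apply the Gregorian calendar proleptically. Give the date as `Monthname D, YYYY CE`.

Julian Day Number of the source date = 2213006.
Converting JDN 2213006 to the Gregorian calendar gives 26 November 1346 CE.

November 26, 1346 CE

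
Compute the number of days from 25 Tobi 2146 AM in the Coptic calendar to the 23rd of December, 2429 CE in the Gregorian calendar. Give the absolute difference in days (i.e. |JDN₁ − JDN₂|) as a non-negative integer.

44

First date → JDN 2608635; second date → JDN 2608591.
The interval is |2608635 − 2608591| = 44 days.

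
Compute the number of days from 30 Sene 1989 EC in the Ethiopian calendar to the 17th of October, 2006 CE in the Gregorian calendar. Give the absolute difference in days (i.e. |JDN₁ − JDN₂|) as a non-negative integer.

JDN of the first date = 2450637.
JDN of the second date = 2454026.
|2454026 − 2450637| = 3389.

3389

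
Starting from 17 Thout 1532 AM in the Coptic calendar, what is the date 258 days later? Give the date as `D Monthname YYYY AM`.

5 Paoni 1532 AM

JDN of 17 Thout 1532 AM = 2384244.
2384244 + 258 = 2384502.
JDN 2384502 in the Coptic calendar is 5 Paoni 1532 AM.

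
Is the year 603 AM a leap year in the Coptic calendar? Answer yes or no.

yes

603 mod 4 = 3; in the Coptic calendar a year is leap when year mod 4 = 3, so it is a leap year.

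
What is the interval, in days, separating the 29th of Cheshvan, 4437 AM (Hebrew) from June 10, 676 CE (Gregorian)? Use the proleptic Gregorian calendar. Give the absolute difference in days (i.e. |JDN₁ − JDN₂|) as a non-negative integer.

First date → JDN 1968283; second date → JDN 1968125.
The interval is |1968283 − 1968125| = 158 days.

158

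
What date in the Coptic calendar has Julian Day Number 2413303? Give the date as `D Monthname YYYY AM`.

12 Parmouti 1611 AM

The Gregorian equivalent of JDN 2413303 is 19 April 1895.
In the Coptic calendar that day is 12 Parmouti 1611 AM.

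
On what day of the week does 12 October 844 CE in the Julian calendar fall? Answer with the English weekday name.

In the proleptic Gregorian calendar this is 16 October 844 (JDN 2029614).
2029614 ≡ 6 (mod 7); counting from Monday = 0 gives Sunday.

Sunday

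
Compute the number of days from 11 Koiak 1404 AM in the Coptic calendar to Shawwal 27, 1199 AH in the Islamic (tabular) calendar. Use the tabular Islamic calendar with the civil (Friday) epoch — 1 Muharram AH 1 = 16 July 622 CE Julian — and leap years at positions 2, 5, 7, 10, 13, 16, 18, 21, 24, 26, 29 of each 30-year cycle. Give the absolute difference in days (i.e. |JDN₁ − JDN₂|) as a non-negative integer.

35687

First date → JDN 2337576; second date → JDN 2373263.
The interval is |2337576 − 2373263| = 35687 days.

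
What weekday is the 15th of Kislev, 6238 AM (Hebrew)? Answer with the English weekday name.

In the Gregorian calendar this is 22 November 2477 (JDN 2626092).
Since JDN mod 7 = 0 (0 = Monday), the day is Monday.

Monday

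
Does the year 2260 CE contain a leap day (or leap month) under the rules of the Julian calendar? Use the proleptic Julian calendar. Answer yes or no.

yes

2260 mod 4 = 0, so it is a leap year in the Julian calendar.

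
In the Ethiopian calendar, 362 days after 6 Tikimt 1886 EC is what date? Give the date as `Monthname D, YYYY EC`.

Counting 362 days forward from JDN 2412752 reaches JDN 2413114, which is Tikimt 3, 1887 EC.

Tikimt 3, 1887 EC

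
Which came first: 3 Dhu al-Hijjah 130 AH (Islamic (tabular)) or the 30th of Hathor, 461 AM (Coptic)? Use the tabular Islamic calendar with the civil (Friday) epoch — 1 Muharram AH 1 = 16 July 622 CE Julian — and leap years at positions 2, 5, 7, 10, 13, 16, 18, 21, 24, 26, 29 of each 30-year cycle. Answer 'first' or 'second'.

The two dates have Julian Day Numbers 1994480 and 1993134 respectively.
Since 1993134 < 1994480, the second date comes first.

second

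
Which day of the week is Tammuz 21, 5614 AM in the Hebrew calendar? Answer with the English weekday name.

In the Gregorian calendar this is 17 July 1854 (JDN 2398417).
JDN 2398417 mod 7 = 0, and JDN 0 was a Monday, so this is a Monday.

Monday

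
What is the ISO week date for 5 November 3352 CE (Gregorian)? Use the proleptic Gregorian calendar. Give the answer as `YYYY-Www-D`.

The weekday is Sunday (ISO weekday 7).
That Sunday belongs to ISO week 44 of ISO year 3352.

3352-W44-7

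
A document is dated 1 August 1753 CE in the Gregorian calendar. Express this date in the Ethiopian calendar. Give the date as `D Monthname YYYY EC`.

27 Hamle 1745 EC

Both dates share Julian Day Number 2361543; in the Ethiopian calendar that is 27 Hamle 1745 EC.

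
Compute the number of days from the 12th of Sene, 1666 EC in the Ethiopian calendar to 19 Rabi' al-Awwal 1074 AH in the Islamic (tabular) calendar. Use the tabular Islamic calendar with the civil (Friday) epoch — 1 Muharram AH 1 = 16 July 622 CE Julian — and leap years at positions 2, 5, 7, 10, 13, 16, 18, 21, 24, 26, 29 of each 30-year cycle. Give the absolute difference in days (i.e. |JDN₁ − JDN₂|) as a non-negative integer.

3891

First date → JDN 2332643; second date → JDN 2328752.
The interval is |2332643 − 2328752| = 3891 days.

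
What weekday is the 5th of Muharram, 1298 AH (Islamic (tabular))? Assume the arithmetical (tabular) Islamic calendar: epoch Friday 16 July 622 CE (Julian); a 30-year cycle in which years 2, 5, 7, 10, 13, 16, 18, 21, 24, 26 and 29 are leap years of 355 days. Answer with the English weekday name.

In the Gregorian calendar this is 8 December 1880 (JDN 2408058).
Since JDN mod 7 = 2 (0 = Monday), the day is Wednesday.

Wednesday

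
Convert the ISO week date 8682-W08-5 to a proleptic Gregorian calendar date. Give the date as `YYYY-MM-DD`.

ISO week 1 of 8682 is the week containing the first Thursday of 8682.
Week 8, day 5 (Friday) lands on 8682-02-24.

8682-02-24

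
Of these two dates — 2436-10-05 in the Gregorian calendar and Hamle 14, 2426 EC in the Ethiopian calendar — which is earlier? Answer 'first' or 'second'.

second

Converting both to JDN: 2611069 vs 2610265; the smaller is the second.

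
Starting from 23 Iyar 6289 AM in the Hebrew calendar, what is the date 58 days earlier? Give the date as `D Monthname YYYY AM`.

24 Adar II 6289 AM

JDN of 23 Iyar 6289 AM = 2644912.
2644912 − 58 = 2644854.
JDN 2644854 in the Hebrew calendar is 24 Adar II 6289 AM.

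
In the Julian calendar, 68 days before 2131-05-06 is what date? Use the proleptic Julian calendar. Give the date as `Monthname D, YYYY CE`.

February 27, 2131 CE

JDN of 2131-05-06 = 2499531.
2499531 − 68 = 2499463.
JDN 2499463 in the Julian calendar is February 27, 2131 CE.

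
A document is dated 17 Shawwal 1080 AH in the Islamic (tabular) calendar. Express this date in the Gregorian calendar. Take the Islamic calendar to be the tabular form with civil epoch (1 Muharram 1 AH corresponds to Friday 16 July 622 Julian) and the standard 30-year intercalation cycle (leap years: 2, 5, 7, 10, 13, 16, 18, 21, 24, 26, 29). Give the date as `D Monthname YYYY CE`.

Both dates share Julian Day Number 2331084; in the Gregorian calendar that is 10 March 1670 CE.

10 March 1670 CE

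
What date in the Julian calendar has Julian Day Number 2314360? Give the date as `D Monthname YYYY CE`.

16 May 1624 CE

JDN 2314360 is 26 May 1624 in the Gregorian calendar.
In the Julian calendar that day is 16 May 1624 CE.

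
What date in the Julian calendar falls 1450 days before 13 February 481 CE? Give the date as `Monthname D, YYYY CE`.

February 24, 477 CE

Counting 1450 days back from JDN 1896787 reaches JDN 1895337, which is February 24, 477 CE.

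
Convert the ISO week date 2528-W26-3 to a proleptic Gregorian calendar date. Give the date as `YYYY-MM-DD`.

2528-06-23

ISO week 1 of 2528 is the week containing the first Thursday of 2528.
Week 26, day 3 (Wednesday) lands on 2528-06-23.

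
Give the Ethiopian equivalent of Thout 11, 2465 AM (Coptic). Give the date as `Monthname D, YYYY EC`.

Meskerem 11, 2741 EC

The source date corresponds to 27 September 2748 in the Gregorian calendar (JDN 2725016).
That day falls on 11 Meskerem 2741 EC in the Ethiopian calendar.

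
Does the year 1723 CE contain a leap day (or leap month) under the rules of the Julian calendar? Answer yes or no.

no

1723 mod 4 = 3, so it is a common year in the Julian calendar.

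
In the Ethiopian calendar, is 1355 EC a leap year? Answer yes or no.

yes

1355 mod 4 = 3; in the Ethiopian calendar a year is leap when year mod 4 = 3, so it is a leap year.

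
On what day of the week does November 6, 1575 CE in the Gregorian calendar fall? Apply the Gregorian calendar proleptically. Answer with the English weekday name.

JDN 2296626 mod 7 = 3, and JDN 0 was a Monday, so this is a Thursday.

Thursday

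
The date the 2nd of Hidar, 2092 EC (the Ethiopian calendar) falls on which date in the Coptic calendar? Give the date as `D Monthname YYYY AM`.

2 Hathor 1816 AM

Both dates share Julian Day Number 2488020; in the Coptic calendar that is 2 Hathor 1816 AM.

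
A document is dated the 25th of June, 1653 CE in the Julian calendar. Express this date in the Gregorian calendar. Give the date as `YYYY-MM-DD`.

1653-07-05

At this point the Julian calendar is 10 days behind the Gregorian.
25 June 1653 Julian + 10 days → 5 July 1653 Gregorian.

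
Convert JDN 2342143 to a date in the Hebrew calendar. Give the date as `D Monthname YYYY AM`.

JDN 2342143 is 20 June 1700 in the Gregorian calendar.
In the Hebrew calendar that day is 3 Tammuz 5460 AM.

3 Tammuz 5460 AM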